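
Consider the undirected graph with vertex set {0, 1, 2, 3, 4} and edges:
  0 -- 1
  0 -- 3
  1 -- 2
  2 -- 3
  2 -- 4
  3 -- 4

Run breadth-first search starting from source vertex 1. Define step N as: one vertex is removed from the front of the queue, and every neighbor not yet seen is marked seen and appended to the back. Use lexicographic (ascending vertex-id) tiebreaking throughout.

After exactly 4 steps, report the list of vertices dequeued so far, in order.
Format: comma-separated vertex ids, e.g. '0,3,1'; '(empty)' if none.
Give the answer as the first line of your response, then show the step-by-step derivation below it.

1,0,2,3

step 1: dequeue 1; queue=[0,2]; order=1
step 2: dequeue 0; queue=[2,3]; order=1,0
step 3: dequeue 2; queue=[3,4]; order=1,0,2
step 4: dequeue 3; queue=[4]; order=1,0,2,3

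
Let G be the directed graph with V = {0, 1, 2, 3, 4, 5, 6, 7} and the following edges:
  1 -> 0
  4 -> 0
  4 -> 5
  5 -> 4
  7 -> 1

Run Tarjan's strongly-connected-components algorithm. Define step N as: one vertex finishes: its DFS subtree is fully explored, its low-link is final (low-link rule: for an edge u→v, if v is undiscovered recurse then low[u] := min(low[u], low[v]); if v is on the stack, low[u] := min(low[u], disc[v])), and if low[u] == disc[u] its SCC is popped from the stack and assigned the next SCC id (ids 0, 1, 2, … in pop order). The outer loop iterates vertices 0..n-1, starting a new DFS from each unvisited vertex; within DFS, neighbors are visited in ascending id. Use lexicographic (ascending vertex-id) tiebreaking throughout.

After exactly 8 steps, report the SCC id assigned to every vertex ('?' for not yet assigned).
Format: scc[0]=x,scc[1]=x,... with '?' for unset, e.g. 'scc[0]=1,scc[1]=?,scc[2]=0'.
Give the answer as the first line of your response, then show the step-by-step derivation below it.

scc[0]=0,scc[1]=1,scc[2]=2,scc[3]=3,scc[4]=4,scc[5]=4,scc[6]=5,scc[7]=6

step 1: low=(low[0]=0,low[1]=?,low[2]=?,low[3]=?,low[4]=?,low[5]=?,low[6]=?,low[7]=?); scc=(scc[0]=0,scc[1]=?,scc[2]=?,scc[3]=?,scc[4]=?,scc[5]=?,scc[6]=?,scc[7]=?)
step 2: low=(low[0]=0,low[1]=1,low[2]=?,low[3]=?,low[4]=?,low[5]=?,low[6]=?,low[7]=?); scc=(scc[0]=0,scc[1]=1,scc[2]=?,scc[3]=?,scc[4]=?,scc[5]=?,scc[6]=?,scc[7]=?)
step 3: low=(low[0]=0,low[1]=1,low[2]=2,low[3]=?,low[4]=?,low[5]=?,low[6]=?,low[7]=?); scc=(scc[0]=0,scc[1]=1,scc[2]=2,scc[3]=?,scc[4]=?,scc[5]=?,scc[6]=?,scc[7]=?)
step 4: low=(low[0]=0,low[1]=1,low[2]=2,low[3]=3,low[4]=?,low[5]=?,low[6]=?,low[7]=?); scc=(scc[0]=0,scc[1]=1,scc[2]=2,scc[3]=3,scc[4]=?,scc[5]=?,scc[6]=?,scc[7]=?)
step 5: low=(low[0]=0,low[1]=1,low[2]=2,low[3]=3,low[4]=4,low[5]=4,low[6]=?,low[7]=?); scc=(scc[0]=0,scc[1]=1,scc[2]=2,scc[3]=3,scc[4]=?,scc[5]=?,scc[6]=?,scc[7]=?)
step 6: low=(low[0]=0,low[1]=1,low[2]=2,low[3]=3,low[4]=4,low[5]=4,low[6]=?,low[7]=?); scc=(scc[0]=0,scc[1]=1,scc[2]=2,scc[3]=3,scc[4]=4,scc[5]=4,scc[6]=?,scc[7]=?)
step 7: low=(low[0]=0,low[1]=1,low[2]=2,low[3]=3,low[4]=4,low[5]=4,low[6]=6,low[7]=?); scc=(scc[0]=0,scc[1]=1,scc[2]=2,scc[3]=3,scc[4]=4,scc[5]=4,scc[6]=5,scc[7]=?)
step 8: low=(low[0]=0,low[1]=1,low[2]=2,low[3]=3,low[4]=4,low[5]=4,low[6]=6,low[7]=7); scc=(scc[0]=0,scc[1]=1,scc[2]=2,scc[3]=3,scc[4]=4,scc[5]=4,scc[6]=5,scc[7]=6)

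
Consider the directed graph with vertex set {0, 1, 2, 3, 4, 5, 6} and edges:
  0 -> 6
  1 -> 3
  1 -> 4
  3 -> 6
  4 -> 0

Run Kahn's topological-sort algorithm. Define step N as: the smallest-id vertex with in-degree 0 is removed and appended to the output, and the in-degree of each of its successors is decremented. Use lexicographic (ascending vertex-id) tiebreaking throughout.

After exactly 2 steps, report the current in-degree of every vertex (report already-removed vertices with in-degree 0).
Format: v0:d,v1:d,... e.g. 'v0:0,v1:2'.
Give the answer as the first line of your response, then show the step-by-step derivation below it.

v0:1,v1:0,v2:0,v3:0,v4:0,v5:0,v6:2

step 1: output 1; order=[1]; indeg=(1,0,0,0,0,0,2)
step 2: output 2; order=[1,2]; indeg=(1,0,0,0,0,0,2)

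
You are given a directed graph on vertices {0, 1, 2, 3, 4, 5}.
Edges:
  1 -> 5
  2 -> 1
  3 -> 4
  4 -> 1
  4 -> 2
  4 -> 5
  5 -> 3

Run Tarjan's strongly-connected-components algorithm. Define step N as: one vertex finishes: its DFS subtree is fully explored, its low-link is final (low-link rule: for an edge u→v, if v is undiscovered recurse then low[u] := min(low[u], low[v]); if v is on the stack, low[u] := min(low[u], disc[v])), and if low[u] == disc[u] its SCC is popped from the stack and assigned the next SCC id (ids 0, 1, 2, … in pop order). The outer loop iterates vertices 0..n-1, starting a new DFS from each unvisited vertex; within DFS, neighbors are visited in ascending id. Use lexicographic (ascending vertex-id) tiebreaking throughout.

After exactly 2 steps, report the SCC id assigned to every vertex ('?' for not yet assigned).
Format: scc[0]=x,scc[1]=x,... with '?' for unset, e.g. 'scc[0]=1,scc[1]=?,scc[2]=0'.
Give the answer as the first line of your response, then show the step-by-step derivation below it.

scc[0]=0,scc[1]=?,scc[2]=?,scc[3]=?,scc[4]=?,scc[5]=?

step 1: low=(low[0]=0,low[1]=?,low[2]=?,low[3]=?,low[4]=?,low[5]=?); scc=(scc[0]=0,scc[1]=?,scc[2]=?,scc[3]=?,scc[4]=?,scc[5]=?)
step 2: low=(low[0]=0,low[1]=1,low[2]=1,low[3]=3,low[4]=1,low[5]=2); scc=(scc[0]=0,scc[1]=?,scc[2]=?,scc[3]=?,scc[4]=?,scc[5]=?)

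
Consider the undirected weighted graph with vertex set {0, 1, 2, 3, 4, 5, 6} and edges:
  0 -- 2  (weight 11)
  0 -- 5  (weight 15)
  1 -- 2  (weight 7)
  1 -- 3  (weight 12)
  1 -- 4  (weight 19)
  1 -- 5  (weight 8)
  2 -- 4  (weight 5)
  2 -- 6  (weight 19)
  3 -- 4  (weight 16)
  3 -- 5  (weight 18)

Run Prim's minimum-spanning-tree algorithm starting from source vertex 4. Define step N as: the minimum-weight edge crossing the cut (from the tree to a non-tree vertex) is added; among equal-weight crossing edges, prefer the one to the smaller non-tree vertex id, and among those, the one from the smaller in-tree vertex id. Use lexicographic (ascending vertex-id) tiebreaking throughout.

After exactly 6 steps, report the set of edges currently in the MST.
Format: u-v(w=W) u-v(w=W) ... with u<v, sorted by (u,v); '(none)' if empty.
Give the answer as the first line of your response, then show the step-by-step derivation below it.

0-2(w=11) 1-2(w=7) 1-3(w=12) 1-5(w=8) 2-4(w=5) 2-6(w=19)

step 1: add edge 2-4 (w=5); MST = {2-4(w=5)}
step 2: add edge 1-2 (w=7); MST = {1-2(w=7) 2-4(w=5)}
step 3: add edge 1-5 (w=8); MST = {1-2(w=7) 1-5(w=8) 2-4(w=5)}
step 4: add edge 0-2 (w=11); MST = {0-2(w=11) 1-2(w=7) 1-5(w=8) 2-4(w=5)}
step 5: add edge 1-3 (w=12); MST = {0-2(w=11) 1-2(w=7) 1-3(w=12) 1-5(w=8) 2-4(w=5)}
step 6: add edge 2-6 (w=19); MST = {0-2(w=11) 1-2(w=7) 1-3(w=12) 1-5(w=8) 2-4(w=5) 2-6(w=19)}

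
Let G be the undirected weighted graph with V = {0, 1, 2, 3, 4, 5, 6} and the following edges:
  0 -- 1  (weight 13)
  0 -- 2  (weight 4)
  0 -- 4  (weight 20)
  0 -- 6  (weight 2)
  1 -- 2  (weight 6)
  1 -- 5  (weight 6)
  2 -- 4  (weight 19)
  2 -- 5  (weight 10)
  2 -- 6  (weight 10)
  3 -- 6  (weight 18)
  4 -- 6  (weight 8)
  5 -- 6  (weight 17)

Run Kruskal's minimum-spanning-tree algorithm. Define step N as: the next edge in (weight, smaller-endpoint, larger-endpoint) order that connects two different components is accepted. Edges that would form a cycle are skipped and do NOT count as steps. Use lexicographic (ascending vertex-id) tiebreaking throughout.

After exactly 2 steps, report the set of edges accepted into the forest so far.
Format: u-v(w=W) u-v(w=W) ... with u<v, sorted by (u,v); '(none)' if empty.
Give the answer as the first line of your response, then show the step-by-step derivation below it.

0-2(w=4) 0-6(w=2)

step 1: add edge 0-6 (w=2); MST = {0-6(w=2)}
step 2: add edge 0-2 (w=4); MST = {0-2(w=4) 0-6(w=2)}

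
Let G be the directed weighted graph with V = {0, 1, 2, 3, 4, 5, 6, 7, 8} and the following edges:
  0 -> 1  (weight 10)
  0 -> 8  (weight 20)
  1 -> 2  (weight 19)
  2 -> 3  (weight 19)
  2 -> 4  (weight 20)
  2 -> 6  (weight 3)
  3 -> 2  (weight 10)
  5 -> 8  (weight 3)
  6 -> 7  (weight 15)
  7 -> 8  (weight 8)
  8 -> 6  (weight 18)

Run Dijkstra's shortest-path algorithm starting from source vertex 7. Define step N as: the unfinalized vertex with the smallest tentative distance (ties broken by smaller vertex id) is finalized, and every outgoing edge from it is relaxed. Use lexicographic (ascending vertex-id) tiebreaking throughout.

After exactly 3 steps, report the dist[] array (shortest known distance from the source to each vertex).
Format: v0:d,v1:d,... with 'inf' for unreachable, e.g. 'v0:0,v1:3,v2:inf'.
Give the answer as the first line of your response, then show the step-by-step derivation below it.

v0:inf,v1:inf,v2:inf,v3:inf,v4:inf,v5:inf,v6:26,v7:0,v8:8

step 1: dist = v0:inf,v1:inf,v2:inf,v3:inf,v4:inf,v5:inf,v6:inf,v7:0,v8:8
step 2: dist = v0:inf,v1:inf,v2:inf,v3:inf,v4:inf,v5:inf,v6:26,v7:0,v8:8
step 3: dist = v0:inf,v1:inf,v2:inf,v3:inf,v4:inf,v5:inf,v6:26,v7:0,v8:8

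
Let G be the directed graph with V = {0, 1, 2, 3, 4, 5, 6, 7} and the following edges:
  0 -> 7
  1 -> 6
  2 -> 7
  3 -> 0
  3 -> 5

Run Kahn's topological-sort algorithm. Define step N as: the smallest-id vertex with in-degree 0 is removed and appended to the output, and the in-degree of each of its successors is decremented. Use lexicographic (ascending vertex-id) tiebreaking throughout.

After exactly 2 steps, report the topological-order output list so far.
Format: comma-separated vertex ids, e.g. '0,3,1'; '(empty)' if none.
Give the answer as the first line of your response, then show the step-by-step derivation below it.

1,2

step 1: output 1; order=[1]; indeg=(1,0,0,0,0,1,0,2)
step 2: output 2; order=[1,2]; indeg=(1,0,0,0,0,1,0,1)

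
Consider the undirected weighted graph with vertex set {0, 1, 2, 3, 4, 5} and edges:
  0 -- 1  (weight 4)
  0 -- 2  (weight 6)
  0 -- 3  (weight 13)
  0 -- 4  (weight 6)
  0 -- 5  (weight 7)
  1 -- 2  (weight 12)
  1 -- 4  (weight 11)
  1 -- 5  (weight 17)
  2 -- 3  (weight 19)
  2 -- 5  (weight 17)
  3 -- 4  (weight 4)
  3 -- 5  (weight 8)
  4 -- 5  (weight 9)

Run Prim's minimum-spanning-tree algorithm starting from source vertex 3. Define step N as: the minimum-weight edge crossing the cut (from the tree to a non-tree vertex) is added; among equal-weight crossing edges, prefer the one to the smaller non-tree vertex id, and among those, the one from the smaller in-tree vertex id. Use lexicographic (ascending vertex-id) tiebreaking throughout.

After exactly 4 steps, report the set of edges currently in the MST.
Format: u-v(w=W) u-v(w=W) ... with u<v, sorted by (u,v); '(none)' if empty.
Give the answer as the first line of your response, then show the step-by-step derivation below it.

0-1(w=4) 0-2(w=6) 0-4(w=6) 3-4(w=4)

step 1: add edge 3-4 (w=4); MST = {3-4(w=4)}
step 2: add edge 0-4 (w=6); MST = {0-4(w=6) 3-4(w=4)}
step 3: add edge 0-1 (w=4); MST = {0-1(w=4) 0-4(w=6) 3-4(w=4)}
step 4: add edge 0-2 (w=6); MST = {0-1(w=4) 0-2(w=6) 0-4(w=6) 3-4(w=4)}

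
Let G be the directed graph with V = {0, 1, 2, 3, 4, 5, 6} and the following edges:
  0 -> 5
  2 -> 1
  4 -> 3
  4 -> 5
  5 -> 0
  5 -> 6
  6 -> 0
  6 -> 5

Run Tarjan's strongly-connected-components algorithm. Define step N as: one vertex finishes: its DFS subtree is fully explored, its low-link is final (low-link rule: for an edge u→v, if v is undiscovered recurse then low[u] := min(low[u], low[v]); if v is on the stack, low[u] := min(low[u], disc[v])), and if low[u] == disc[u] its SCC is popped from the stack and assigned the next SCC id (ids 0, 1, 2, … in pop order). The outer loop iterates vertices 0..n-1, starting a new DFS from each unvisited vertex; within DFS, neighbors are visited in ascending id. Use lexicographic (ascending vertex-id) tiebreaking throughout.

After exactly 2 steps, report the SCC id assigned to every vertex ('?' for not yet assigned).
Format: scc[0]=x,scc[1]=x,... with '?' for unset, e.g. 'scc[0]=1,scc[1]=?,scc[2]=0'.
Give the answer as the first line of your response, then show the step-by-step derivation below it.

scc[0]=?,scc[1]=?,scc[2]=?,scc[3]=?,scc[4]=?,scc[5]=?,scc[6]=?

step 1: low=(low[0]=0,low[1]=?,low[2]=?,low[3]=?,low[4]=?,low[5]=0,low[6]=0); scc=(scc[0]=?,scc[1]=?,scc[2]=?,scc[3]=?,scc[4]=?,scc[5]=?,scc[6]=?)
step 2: low=(low[0]=0,low[1]=?,low[2]=?,low[3]=?,low[4]=?,low[5]=0,low[6]=0); scc=(scc[0]=?,scc[1]=?,scc[2]=?,scc[3]=?,scc[4]=?,scc[5]=?,scc[6]=?)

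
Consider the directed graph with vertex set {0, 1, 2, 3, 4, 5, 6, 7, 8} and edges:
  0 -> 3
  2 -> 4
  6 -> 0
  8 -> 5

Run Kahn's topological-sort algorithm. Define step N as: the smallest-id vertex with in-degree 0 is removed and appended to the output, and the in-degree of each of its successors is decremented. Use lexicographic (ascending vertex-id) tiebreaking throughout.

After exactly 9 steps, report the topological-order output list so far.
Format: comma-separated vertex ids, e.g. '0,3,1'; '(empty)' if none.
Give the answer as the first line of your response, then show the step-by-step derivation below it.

1,2,4,6,0,3,7,8,5

step 1: output 1; order=[1]; indeg=(1,0,0,1,1,1,0,0,0)
step 2: output 2; order=[1,2]; indeg=(1,0,0,1,0,1,0,0,0)
step 3: output 4; order=[1,2,4]; indeg=(1,0,0,1,0,1,0,0,0)
step 4: output 6; order=[1,2,4,6]; indeg=(0,0,0,1,0,1,0,0,0)
step 5: output 0; order=[1,2,4,6,0]; indeg=(0,0,0,0,0,1,0,0,0)
step 6: output 3; order=[1,2,4,6,0,3]; indeg=(0,0,0,0,0,1,0,0,0)
step 7: output 7; order=[1,2,4,6,0,3,7]; indeg=(0,0,0,0,0,1,0,0,0)
step 8: output 8; order=[1,2,4,6,0,3,7,8]; indeg=(0,0,0,0,0,0,0,0,0)
step 9: output 5; order=[1,2,4,6,0,3,7,8,5]; indeg=(0,0,0,0,0,0,0,0,0)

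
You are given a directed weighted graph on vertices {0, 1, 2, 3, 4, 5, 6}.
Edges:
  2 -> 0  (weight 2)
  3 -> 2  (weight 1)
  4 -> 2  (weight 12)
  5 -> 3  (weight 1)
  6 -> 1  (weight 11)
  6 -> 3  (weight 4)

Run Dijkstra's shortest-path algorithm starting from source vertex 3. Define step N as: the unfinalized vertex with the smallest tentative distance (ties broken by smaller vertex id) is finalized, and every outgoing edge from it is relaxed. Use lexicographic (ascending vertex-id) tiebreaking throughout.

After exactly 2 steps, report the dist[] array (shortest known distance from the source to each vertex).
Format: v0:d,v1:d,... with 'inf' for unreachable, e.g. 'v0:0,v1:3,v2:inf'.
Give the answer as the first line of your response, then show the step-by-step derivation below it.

v0:3,v1:inf,v2:1,v3:0,v4:inf,v5:inf,v6:inf

step 1: dist = v0:inf,v1:inf,v2:1,v3:0,v4:inf,v5:inf,v6:inf
step 2: dist = v0:3,v1:inf,v2:1,v3:0,v4:inf,v5:inf,v6:inf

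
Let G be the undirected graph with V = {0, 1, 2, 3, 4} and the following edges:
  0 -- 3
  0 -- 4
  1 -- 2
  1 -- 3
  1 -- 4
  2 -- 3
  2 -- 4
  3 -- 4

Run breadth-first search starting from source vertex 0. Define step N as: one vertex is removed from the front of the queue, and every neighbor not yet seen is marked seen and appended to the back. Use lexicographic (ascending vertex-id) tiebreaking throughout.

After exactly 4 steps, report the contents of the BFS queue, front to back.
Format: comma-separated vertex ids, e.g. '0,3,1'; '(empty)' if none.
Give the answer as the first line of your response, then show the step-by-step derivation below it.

2

step 1: dequeue 0; queue=[3,4]; order=0
step 2: dequeue 3; queue=[4,1,2]; order=0,3
step 3: dequeue 4; queue=[1,2]; order=0,3,4
step 4: dequeue 1; queue=[2]; order=0,3,4,1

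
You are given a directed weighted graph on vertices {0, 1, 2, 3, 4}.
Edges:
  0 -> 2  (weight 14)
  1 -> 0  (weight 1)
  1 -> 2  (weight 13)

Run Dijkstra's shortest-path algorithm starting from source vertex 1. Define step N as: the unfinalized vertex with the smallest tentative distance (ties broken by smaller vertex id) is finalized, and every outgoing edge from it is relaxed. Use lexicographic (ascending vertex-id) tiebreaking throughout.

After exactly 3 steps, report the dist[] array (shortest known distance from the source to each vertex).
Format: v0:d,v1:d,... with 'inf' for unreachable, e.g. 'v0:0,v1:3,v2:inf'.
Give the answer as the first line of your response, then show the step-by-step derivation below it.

v0:1,v1:0,v2:13,v3:inf,v4:inf

step 1: dist = v0:1,v1:0,v2:13,v3:inf,v4:inf
step 2: dist = v0:1,v1:0,v2:13,v3:inf,v4:inf
step 3: dist = v0:1,v1:0,v2:13,v3:inf,v4:inf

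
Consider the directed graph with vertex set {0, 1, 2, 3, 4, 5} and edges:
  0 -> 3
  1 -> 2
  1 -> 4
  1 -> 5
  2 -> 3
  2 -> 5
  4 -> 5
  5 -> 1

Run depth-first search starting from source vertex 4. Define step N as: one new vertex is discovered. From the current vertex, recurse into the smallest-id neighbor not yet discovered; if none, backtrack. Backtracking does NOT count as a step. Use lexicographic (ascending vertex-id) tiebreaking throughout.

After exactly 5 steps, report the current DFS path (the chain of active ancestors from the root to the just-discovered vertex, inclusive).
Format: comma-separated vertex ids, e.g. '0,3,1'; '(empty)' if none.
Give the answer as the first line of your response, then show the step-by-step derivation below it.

4,5,1,2,3

step 1: discover 4; path=4; order=4
step 2: discover 5; path=4>5; order=4,5
step 3: discover 1; path=4>5>1; order=4,5,1
step 4: discover 2; path=4>5>1>2; order=4,5,1,2
step 5: discover 3; path=4>5>1>2>3; order=4,5,1,2,3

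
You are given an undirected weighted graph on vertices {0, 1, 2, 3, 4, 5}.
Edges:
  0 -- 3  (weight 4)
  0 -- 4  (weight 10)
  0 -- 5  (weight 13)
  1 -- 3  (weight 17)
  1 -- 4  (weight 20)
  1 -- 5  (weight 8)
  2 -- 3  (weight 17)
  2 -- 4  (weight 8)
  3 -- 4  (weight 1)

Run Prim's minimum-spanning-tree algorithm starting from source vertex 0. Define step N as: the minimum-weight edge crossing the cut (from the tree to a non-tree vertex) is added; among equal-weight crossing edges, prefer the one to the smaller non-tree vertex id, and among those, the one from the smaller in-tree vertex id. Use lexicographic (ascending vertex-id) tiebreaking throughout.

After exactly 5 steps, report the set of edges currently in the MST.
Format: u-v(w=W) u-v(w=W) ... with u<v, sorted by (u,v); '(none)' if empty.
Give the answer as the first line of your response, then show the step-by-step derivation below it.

0-3(w=4) 0-5(w=13) 1-5(w=8) 2-4(w=8) 3-4(w=1)

step 1: add edge 0-3 (w=4); MST = {0-3(w=4)}
step 2: add edge 3-4 (w=1); MST = {0-3(w=4) 3-4(w=1)}
step 3: add edge 2-4 (w=8); MST = {0-3(w=4) 2-4(w=8) 3-4(w=1)}
step 4: add edge 0-5 (w=13); MST = {0-3(w=4) 0-5(w=13) 2-4(w=8) 3-4(w=1)}
step 5: add edge 1-5 (w=8); MST = {0-3(w=4) 0-5(w=13) 1-5(w=8) 2-4(w=8) 3-4(w=1)}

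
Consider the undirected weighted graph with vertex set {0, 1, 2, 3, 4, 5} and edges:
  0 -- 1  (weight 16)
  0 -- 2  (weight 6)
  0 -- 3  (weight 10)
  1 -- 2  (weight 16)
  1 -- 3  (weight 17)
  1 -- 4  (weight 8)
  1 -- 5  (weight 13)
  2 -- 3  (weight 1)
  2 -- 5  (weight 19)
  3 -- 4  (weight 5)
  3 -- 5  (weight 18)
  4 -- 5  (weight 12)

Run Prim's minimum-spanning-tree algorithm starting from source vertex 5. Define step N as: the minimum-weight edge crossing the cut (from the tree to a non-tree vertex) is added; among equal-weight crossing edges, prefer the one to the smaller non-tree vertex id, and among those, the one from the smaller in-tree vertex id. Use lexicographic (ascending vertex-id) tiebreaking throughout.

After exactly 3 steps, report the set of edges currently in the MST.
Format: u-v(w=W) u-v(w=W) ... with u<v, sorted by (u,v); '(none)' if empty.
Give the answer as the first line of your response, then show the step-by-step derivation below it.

2-3(w=1) 3-4(w=5) 4-5(w=12)

step 1: add edge 4-5 (w=12); MST = {4-5(w=12)}
step 2: add edge 3-4 (w=5); MST = {3-4(w=5) 4-5(w=12)}
step 3: add edge 2-3 (w=1); MST = {2-3(w=1) 3-4(w=5) 4-5(w=12)}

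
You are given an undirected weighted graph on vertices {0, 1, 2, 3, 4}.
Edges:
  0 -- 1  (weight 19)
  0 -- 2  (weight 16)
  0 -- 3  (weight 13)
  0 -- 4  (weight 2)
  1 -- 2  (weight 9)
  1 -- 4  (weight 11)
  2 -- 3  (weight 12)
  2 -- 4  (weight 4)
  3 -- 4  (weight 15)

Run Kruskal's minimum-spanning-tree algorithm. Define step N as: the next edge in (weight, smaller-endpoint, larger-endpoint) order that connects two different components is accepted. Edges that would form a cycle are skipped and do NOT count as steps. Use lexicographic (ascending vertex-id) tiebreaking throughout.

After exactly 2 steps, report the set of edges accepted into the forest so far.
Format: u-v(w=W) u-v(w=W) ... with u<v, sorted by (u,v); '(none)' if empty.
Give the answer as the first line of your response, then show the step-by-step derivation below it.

0-4(w=2) 2-4(w=4)

step 1: add edge 0-4 (w=2); MST = {0-4(w=2)}
step 2: add edge 2-4 (w=4); MST = {0-4(w=2) 2-4(w=4)}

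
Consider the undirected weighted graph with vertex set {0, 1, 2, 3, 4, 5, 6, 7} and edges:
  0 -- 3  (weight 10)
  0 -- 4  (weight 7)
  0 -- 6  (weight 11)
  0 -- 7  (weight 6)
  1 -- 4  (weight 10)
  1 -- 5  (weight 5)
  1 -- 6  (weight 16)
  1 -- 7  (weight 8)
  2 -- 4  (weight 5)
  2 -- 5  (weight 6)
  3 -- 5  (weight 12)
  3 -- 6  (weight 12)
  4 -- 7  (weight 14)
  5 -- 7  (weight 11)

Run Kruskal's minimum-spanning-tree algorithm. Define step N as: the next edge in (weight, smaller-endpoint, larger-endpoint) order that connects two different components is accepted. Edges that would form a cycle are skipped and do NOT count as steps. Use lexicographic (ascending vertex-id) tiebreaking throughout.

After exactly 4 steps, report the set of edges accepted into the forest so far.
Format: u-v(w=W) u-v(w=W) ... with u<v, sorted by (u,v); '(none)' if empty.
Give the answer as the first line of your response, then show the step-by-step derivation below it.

0-7(w=6) 1-5(w=5) 2-4(w=5) 2-5(w=6)

step 1: add edge 1-5 (w=5); MST = {1-5(w=5)}
step 2: add edge 2-4 (w=5); MST = {1-5(w=5) 2-4(w=5)}
step 3: add edge 0-7 (w=6); MST = {0-7(w=6) 1-5(w=5) 2-4(w=5)}
step 4: add edge 2-5 (w=6); MST = {0-7(w=6) 1-5(w=5) 2-4(w=5) 2-5(w=6)}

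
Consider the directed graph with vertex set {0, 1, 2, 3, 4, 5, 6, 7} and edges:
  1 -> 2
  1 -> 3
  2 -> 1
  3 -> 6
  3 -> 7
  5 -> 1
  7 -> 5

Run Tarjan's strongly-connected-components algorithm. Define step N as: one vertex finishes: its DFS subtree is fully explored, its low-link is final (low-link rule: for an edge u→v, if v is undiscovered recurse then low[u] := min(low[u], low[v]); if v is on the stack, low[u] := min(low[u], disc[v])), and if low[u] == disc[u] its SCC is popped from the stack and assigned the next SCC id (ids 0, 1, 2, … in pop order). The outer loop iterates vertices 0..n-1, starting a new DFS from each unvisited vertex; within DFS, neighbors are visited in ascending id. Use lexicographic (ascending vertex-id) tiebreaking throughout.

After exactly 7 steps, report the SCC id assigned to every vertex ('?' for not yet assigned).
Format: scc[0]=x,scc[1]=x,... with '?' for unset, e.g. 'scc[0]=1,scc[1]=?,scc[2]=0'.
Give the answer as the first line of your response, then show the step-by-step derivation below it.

scc[0]=0,scc[1]=2,scc[2]=2,scc[3]=2,scc[4]=?,scc[5]=2,scc[6]=1,scc[7]=2

step 1: low=(low[0]=0,low[1]=?,low[2]=?,low[3]=?,low[4]=?,low[5]=?,low[6]=?,low[7]=?); scc=(scc[0]=0,scc[1]=?,scc[2]=?,scc[3]=?,scc[4]=?,scc[5]=?,scc[6]=?,scc[7]=?)
step 2: low=(low[0]=0,low[1]=1,low[2]=1,low[3]=?,low[4]=?,low[5]=?,low[6]=?,low[7]=?); scc=(scc[0]=0,scc[1]=?,scc[2]=?,scc[3]=?,scc[4]=?,scc[5]=?,scc[6]=?,scc[7]=?)
step 3: low=(low[0]=0,low[1]=1,low[2]=1,low[3]=3,low[4]=?,low[5]=?,low[6]=4,low[7]=?); scc=(scc[0]=0,scc[1]=?,scc[2]=?,scc[3]=?,scc[4]=?,scc[5]=?,scc[6]=1,scc[7]=?)
step 4: low=(low[0]=0,low[1]=1,low[2]=1,low[3]=3,low[4]=?,low[5]=1,low[6]=4,low[7]=5); scc=(scc[0]=0,scc[1]=?,scc[2]=?,scc[3]=?,scc[4]=?,scc[5]=?,scc[6]=1,scc[7]=?)
step 5: low=(low[0]=0,low[1]=1,low[2]=1,low[3]=3,low[4]=?,low[5]=1,low[6]=4,low[7]=1); scc=(scc[0]=0,scc[1]=?,scc[2]=?,scc[3]=?,scc[4]=?,scc[5]=?,scc[6]=1,scc[7]=?)
step 6: low=(low[0]=0,low[1]=1,low[2]=1,low[3]=1,low[4]=?,low[5]=1,low[6]=4,low[7]=1); scc=(scc[0]=0,scc[1]=?,scc[2]=?,scc[3]=?,scc[4]=?,scc[5]=?,scc[6]=1,scc[7]=?)
step 7: low=(low[0]=0,low[1]=1,low[2]=1,low[3]=1,low[4]=?,low[5]=1,low[6]=4,low[7]=1); scc=(scc[0]=0,scc[1]=2,scc[2]=2,scc[3]=2,scc[4]=?,scc[5]=2,scc[6]=1,scc[7]=2)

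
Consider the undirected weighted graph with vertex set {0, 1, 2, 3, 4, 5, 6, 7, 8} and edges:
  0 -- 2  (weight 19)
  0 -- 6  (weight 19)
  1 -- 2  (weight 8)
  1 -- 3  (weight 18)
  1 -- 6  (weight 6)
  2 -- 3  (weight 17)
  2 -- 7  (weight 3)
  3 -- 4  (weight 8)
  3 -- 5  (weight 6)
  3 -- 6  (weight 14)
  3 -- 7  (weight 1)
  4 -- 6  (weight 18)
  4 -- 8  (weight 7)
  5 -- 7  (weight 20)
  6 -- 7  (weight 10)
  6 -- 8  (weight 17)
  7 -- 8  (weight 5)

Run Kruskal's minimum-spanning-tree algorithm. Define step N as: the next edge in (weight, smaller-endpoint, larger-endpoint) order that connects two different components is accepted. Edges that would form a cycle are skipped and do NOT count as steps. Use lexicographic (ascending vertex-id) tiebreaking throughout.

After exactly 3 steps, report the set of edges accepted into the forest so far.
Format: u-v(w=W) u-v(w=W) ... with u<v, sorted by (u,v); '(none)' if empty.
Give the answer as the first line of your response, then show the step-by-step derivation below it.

2-7(w=3) 3-7(w=1) 7-8(w=5)

step 1: add edge 3-7 (w=1); MST = {3-7(w=1)}
step 2: add edge 2-7 (w=3); MST = {2-7(w=3) 3-7(w=1)}
step 3: add edge 7-8 (w=5); MST = {2-7(w=3) 3-7(w=1) 7-8(w=5)}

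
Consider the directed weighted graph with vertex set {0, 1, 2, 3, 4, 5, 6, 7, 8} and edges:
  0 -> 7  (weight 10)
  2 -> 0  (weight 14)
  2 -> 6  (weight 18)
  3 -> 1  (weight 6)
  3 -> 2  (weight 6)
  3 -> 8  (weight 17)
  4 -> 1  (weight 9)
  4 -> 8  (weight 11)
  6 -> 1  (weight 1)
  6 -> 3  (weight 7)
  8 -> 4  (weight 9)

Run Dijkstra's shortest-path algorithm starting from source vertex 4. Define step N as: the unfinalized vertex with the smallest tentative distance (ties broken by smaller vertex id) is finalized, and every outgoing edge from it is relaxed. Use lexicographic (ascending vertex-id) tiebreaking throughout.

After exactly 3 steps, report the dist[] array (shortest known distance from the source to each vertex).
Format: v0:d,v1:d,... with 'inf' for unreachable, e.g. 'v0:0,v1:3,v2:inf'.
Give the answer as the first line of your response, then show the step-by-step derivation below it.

v0:inf,v1:9,v2:inf,v3:inf,v4:0,v5:inf,v6:inf,v7:inf,v8:11

step 1: dist = v0:inf,v1:9,v2:inf,v3:inf,v4:0,v5:inf,v6:inf,v7:inf,v8:11
step 2: dist = v0:inf,v1:9,v2:inf,v3:inf,v4:0,v5:inf,v6:inf,v7:inf,v8:11
step 3: dist = v0:inf,v1:9,v2:inf,v3:inf,v4:0,v5:inf,v6:inf,v7:inf,v8:11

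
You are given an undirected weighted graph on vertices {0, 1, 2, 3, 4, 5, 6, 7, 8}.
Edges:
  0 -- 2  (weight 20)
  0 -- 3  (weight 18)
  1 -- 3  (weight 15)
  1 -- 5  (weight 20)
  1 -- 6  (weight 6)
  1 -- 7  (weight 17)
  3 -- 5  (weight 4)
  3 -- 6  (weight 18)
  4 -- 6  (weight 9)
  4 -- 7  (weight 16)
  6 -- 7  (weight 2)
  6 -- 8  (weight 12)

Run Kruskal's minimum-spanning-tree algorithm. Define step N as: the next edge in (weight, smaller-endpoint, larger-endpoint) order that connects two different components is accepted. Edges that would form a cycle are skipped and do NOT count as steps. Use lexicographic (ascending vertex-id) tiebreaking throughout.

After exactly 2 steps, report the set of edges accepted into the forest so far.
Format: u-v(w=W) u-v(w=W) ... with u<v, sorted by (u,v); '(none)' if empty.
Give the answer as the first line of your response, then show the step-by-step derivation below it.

3-5(w=4) 6-7(w=2)

step 1: add edge 6-7 (w=2); MST = {6-7(w=2)}
step 2: add edge 3-5 (w=4); MST = {3-5(w=4) 6-7(w=2)}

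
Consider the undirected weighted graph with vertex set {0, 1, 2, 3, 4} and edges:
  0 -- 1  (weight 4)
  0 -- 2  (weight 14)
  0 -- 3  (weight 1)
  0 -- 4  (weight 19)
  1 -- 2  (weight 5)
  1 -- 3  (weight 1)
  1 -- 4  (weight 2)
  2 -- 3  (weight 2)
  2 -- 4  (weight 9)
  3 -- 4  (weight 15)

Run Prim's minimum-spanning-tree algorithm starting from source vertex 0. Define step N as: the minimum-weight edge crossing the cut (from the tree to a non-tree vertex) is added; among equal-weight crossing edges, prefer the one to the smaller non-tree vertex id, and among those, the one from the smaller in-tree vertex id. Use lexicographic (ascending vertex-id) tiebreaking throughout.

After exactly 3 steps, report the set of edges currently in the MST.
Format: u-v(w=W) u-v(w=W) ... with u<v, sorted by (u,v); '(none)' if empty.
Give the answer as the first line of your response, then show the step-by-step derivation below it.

0-3(w=1) 1-3(w=1) 2-3(w=2)

step 1: add edge 0-3 (w=1); MST = {0-3(w=1)}
step 2: add edge 1-3 (w=1); MST = {0-3(w=1) 1-3(w=1)}
step 3: add edge 2-3 (w=2); MST = {0-3(w=1) 1-3(w=1) 2-3(w=2)}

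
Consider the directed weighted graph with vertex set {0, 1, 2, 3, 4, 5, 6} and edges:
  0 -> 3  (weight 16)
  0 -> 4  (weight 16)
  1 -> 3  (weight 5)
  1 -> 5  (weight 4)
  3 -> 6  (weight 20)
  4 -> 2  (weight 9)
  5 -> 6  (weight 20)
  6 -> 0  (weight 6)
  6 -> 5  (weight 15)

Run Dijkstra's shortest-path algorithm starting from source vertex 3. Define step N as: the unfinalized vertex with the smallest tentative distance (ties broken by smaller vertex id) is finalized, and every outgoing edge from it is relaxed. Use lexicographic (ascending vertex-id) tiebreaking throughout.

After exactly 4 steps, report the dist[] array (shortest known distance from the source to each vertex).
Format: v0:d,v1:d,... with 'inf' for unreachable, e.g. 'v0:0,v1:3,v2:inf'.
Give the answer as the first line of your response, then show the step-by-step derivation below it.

v0:26,v1:inf,v2:inf,v3:0,v4:42,v5:35,v6:20

step 1: dist = v0:inf,v1:inf,v2:inf,v3:0,v4:inf,v5:inf,v6:20
step 2: dist = v0:26,v1:inf,v2:inf,v3:0,v4:inf,v5:35,v6:20
step 3: dist = v0:26,v1:inf,v2:inf,v3:0,v4:42,v5:35,v6:20
step 4: dist = v0:26,v1:inf,v2:inf,v3:0,v4:42,v5:35,v6:20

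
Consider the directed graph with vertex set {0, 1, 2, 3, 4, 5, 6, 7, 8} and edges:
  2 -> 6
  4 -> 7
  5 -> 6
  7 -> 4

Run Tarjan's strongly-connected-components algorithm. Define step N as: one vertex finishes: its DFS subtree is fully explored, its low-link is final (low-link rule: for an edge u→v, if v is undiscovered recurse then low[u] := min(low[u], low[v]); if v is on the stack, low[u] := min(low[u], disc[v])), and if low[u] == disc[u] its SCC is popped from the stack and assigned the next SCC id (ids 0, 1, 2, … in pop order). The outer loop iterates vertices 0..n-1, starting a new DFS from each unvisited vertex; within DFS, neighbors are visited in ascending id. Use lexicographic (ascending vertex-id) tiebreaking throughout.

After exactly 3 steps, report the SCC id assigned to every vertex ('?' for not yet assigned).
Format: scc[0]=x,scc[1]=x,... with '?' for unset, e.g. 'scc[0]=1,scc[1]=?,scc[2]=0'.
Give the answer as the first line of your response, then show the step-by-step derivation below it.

scc[0]=0,scc[1]=1,scc[2]=?,scc[3]=?,scc[4]=?,scc[5]=?,scc[6]=2,scc[7]=?,scc[8]=?

step 1: low=(low[0]=0,low[1]=?,low[2]=?,low[3]=?,low[4]=?,low[5]=?,low[6]=?,low[7]=?,low[8]=?); scc=(scc[0]=0,scc[1]=?,scc[2]=?,scc[3]=?,scc[4]=?,scc[5]=?,scc[6]=?,scc[7]=?,scc[8]=?)
step 2: low=(low[0]=0,low[1]=1,low[2]=?,low[3]=?,low[4]=?,low[5]=?,low[6]=?,low[7]=?,low[8]=?); scc=(scc[0]=0,scc[1]=1,scc[2]=?,scc[3]=?,scc[4]=?,scc[5]=?,scc[6]=?,scc[7]=?,scc[8]=?)
step 3: low=(low[0]=0,low[1]=1,low[2]=2,low[3]=?,low[4]=?,low[5]=?,low[6]=3,low[7]=?,low[8]=?); scc=(scc[0]=0,scc[1]=1,scc[2]=?,scc[3]=?,scc[4]=?,scc[5]=?,scc[6]=2,scc[7]=?,scc[8]=?)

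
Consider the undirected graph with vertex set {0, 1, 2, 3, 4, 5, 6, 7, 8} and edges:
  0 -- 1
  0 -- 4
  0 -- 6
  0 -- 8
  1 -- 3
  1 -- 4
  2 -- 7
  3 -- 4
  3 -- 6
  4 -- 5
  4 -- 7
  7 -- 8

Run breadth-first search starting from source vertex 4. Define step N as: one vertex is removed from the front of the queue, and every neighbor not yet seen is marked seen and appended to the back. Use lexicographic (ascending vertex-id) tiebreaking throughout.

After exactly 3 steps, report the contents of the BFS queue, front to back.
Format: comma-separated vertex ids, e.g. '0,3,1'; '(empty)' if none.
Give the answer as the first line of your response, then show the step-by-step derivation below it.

3,5,7,6,8

step 1: dequeue 4; queue=[0,1,3,5,7]; order=4
step 2: dequeue 0; queue=[1,3,5,7,6,8]; order=4,0
step 3: dequeue 1; queue=[3,5,7,6,8]; order=4,0,1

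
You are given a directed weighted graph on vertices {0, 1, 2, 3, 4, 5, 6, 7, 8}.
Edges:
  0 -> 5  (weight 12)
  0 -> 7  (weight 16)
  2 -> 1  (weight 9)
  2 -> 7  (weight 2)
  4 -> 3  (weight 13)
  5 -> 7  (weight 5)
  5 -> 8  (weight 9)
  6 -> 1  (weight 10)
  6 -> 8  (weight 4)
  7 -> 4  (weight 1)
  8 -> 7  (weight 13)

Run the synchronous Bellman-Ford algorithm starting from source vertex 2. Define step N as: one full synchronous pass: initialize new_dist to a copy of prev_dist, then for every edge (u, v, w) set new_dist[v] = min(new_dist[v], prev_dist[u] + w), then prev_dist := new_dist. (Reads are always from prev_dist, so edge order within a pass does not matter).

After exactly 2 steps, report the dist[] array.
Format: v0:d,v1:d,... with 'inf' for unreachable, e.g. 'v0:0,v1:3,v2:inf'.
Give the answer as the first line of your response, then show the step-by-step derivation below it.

v0:inf,v1:9,v2:0,v3:inf,v4:3,v5:inf,v6:inf,v7:2,v8:inf

step 1: dist = v0:inf,v1:9,v2:0,v3:inf,v4:inf,v5:inf,v6:inf,v7:2,v8:inf
step 2: dist = v0:inf,v1:9,v2:0,v3:inf,v4:3,v5:inf,v6:inf,v7:2,v8:inf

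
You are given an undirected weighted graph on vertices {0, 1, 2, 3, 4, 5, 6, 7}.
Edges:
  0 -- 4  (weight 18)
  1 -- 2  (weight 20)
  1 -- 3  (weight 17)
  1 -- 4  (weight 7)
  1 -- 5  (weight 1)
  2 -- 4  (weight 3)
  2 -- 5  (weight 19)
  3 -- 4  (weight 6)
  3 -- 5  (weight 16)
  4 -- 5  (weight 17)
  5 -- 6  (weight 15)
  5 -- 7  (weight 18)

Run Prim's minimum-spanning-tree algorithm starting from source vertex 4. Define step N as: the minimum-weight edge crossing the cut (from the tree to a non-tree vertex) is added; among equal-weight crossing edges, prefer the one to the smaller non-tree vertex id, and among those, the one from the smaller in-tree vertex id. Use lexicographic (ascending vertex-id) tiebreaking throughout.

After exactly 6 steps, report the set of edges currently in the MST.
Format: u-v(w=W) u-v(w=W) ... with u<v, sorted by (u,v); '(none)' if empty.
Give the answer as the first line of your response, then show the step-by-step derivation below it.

0-4(w=18) 1-4(w=7) 1-5(w=1) 2-4(w=3) 3-4(w=6) 5-6(w=15)

step 1: add edge 2-4 (w=3); MST = {2-4(w=3)}
step 2: add edge 3-4 (w=6); MST = {2-4(w=3) 3-4(w=6)}
step 3: add edge 1-4 (w=7); MST = {1-4(w=7) 2-4(w=3) 3-4(w=6)}
step 4: add edge 1-5 (w=1); MST = {1-4(w=7) 1-5(w=1) 2-4(w=3) 3-4(w=6)}
step 5: add edge 5-6 (w=15); MST = {1-4(w=7) 1-5(w=1) 2-4(w=3) 3-4(w=6) 5-6(w=15)}
step 6: add edge 0-4 (w=18); MST = {0-4(w=18) 1-4(w=7) 1-5(w=1) 2-4(w=3) 3-4(w=6) 5-6(w=15)}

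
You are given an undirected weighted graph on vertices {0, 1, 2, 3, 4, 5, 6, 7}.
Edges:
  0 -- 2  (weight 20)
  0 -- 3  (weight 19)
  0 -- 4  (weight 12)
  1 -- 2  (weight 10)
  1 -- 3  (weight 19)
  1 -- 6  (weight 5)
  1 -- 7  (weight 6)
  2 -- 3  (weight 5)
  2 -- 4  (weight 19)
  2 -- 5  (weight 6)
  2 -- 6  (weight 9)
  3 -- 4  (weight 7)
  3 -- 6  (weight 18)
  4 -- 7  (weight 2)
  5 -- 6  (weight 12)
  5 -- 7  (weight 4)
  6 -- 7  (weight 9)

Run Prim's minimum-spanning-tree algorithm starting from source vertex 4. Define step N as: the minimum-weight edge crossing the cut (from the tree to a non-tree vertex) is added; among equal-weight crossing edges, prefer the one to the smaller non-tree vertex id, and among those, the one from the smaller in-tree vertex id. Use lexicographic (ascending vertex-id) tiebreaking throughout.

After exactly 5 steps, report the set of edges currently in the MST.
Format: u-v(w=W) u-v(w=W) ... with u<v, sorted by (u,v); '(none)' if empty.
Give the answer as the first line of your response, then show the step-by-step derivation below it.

1-6(w=5) 1-7(w=6) 2-5(w=6) 4-7(w=2) 5-7(w=4)

step 1: add edge 4-7 (w=2); MST = {4-7(w=2)}
step 2: add edge 5-7 (w=4); MST = {4-7(w=2) 5-7(w=4)}
step 3: add edge 1-7 (w=6); MST = {1-7(w=6) 4-7(w=2) 5-7(w=4)}
step 4: add edge 1-6 (w=5); MST = {1-6(w=5) 1-7(w=6) 4-7(w=2) 5-7(w=4)}
step 5: add edge 2-5 (w=6); MST = {1-6(w=5) 1-7(w=6) 2-5(w=6) 4-7(w=2) 5-7(w=4)}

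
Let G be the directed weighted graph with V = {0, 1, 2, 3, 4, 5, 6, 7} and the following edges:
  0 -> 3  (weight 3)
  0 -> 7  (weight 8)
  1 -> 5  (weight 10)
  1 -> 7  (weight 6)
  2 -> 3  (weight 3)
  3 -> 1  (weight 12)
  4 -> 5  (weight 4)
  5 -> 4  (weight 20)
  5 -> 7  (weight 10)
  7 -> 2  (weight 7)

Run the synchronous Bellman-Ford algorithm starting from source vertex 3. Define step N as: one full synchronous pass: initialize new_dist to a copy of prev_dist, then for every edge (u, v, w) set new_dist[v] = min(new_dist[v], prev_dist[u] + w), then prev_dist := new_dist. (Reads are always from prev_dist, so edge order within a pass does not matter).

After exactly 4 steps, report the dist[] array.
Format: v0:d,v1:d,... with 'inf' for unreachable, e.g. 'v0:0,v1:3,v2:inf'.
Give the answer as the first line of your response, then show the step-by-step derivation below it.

v0:inf,v1:12,v2:25,v3:0,v4:42,v5:22,v6:inf,v7:18

step 1: dist = v0:inf,v1:12,v2:inf,v3:0,v4:inf,v5:inf,v6:inf,v7:inf
step 2: dist = v0:inf,v1:12,v2:inf,v3:0,v4:inf,v5:22,v6:inf,v7:18
step 3: dist = v0:inf,v1:12,v2:25,v3:0,v4:42,v5:22,v6:inf,v7:18
step 4: dist = v0:inf,v1:12,v2:25,v3:0,v4:42,v5:22,v6:inf,v7:18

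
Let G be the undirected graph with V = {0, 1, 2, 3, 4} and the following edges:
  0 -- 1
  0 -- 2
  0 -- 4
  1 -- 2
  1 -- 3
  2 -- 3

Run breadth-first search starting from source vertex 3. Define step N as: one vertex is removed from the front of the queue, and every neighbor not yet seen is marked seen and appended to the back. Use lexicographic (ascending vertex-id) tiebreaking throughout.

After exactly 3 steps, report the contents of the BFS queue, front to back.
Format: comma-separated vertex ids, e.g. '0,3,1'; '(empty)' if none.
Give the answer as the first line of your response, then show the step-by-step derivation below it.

0

step 1: dequeue 3; queue=[1,2]; order=3
step 2: dequeue 1; queue=[2,0]; order=3,1
step 3: dequeue 2; queue=[0]; order=3,1,2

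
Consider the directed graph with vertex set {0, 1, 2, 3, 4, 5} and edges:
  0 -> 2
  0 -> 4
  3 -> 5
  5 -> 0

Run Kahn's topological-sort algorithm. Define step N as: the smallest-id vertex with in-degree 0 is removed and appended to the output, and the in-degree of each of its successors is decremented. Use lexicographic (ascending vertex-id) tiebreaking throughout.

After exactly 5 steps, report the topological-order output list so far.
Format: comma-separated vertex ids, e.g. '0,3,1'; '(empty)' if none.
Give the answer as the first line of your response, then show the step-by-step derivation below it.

1,3,5,0,2

step 1: output 1; order=[1]; indeg=(1,0,1,0,1,1)
step 2: output 3; order=[1,3]; indeg=(1,0,1,0,1,0)
step 3: output 5; order=[1,3,5]; indeg=(0,0,1,0,1,0)
step 4: output 0; order=[1,3,5,0]; indeg=(0,0,0,0,0,0)
step 5: output 2; order=[1,3,5,0,2]; indeg=(0,0,0,0,0,0)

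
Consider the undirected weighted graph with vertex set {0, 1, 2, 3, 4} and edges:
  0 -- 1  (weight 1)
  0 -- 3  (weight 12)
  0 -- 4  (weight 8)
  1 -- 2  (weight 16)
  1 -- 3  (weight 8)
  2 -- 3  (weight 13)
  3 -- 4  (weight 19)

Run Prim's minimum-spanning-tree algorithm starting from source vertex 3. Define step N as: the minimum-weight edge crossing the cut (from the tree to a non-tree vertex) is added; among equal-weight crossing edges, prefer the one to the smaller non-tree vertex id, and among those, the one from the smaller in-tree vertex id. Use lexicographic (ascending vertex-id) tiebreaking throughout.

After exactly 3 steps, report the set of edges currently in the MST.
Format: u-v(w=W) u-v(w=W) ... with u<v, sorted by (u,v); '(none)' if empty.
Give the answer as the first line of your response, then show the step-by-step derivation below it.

0-1(w=1) 0-4(w=8) 1-3(w=8)

step 1: add edge 1-3 (w=8); MST = {1-3(w=8)}
step 2: add edge 0-1 (w=1); MST = {0-1(w=1) 1-3(w=8)}
step 3: add edge 0-4 (w=8); MST = {0-1(w=1) 0-4(w=8) 1-3(w=8)}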